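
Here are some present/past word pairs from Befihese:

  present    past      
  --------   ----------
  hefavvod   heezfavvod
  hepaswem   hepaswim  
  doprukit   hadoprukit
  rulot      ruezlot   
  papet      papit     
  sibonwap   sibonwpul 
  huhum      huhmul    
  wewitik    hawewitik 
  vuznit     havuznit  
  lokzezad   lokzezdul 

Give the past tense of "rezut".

papet and vuznit both end in -t yet inflect differently (papit, havuznit), so the final letter is not what conditions the rule; the last vowel is.
"rezut" has last vowel 'u'. The one such stem in the data (huhum → huhmul) deletes the last vowel and adds -ul (as do sibonwap, lokzezad), so the same rule applies.
So rezut → reztul.

reztul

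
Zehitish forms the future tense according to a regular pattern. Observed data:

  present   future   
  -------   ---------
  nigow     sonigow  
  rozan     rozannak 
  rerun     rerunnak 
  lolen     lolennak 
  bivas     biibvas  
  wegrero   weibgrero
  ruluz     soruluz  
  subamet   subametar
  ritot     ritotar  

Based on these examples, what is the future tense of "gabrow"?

wegrero and ritot both have last vowel 'o' yet inflect differently (weibgrero, ritotar), so the last vowel is not what conditions the rule; the final letter is.
"gabrow" ends in -w. The one such stem in the data (nigow → sonigow) adds the prefix so-, so the same rule applies.
The other patterns: stems ending in -o or -s insert -ib- after the first vowel; stems ending in -t add -ar; stems ending in -n double the final consonant and add -ak.
So gabrow → sogabrow.

sogabrow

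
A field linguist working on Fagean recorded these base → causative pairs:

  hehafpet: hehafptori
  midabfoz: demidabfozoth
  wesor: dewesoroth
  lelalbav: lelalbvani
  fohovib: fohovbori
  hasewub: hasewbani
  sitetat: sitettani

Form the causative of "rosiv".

sitetat and hehafpet both end in -t yet inflect differently (sitettani, hehafptori), so the final letter is not what conditions the rule; the last vowel is.
"rosiv" has last vowel 'i'. The one such stem in the data (fohovib → fohovbori) deletes the last vowel and adds -ori (as does hehafpet), so the same rule applies.
The other patterns: stems whose last vowel is 'a' or 'u' delete the last vowel and add -ani; stems whose last vowel is 'o' add de- … -oth around the stem.
So rosiv → rosvori.

rosvori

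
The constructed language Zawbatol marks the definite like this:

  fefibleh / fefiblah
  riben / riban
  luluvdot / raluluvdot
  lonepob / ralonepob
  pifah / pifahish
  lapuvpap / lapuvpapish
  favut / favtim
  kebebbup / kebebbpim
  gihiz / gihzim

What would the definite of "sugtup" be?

sugtpim

fefibleh and pifah both end in -h yet inflect differently (fefiblah, pifahish), so the final letter is not what conditions the rule; the last vowel is.
"sugtup" has last vowel 'u'. The stems whose last vowel is 'u' (favut → favtim, kebebbup → kebebbpim) delete the last vowel and add -im.
So sugtup → sugtpim.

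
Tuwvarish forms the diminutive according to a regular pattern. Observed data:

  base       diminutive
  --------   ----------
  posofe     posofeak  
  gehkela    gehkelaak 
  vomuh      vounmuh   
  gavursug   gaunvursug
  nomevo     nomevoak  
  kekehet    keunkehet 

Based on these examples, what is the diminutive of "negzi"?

"negzi" ends in a vowel. The stems ending in a vowel (gehkela → gehkelaak, posofe → posofeak, nomevo → nomevoak) add -ak.
The other pattern: stems ending in a consonant insert -un- after the first vowel.
So negzi → negziak.

negziak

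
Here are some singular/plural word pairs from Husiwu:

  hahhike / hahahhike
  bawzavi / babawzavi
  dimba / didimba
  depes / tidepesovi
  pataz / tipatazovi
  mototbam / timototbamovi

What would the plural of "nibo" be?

"nibo" ends in a vowel. The stems ending in a vowel (hahhike → hahahhike, bawzavi → babawzavi, dimba → didimba) repeat the first consonant+vowel as a prefix.
The other pattern: stems ending in a consonant add ti- … -ovi around the stem.
So nibo → ninibo.

ninibo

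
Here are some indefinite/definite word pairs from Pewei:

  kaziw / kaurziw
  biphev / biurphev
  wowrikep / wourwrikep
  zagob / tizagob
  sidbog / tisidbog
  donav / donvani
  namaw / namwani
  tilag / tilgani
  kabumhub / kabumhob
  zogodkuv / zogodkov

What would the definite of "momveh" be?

"momveh" has last vowel 'e'. The stems whose last vowel is 'e' (biphev → biurphev, wowrikep → wourwrikep) insert -ur- after the first vowel.
The other patterns: stems whose last vowel is 'o' add the prefix ti-; stems whose last vowel is 'a' delete the last vowel and add -ani; stems whose last vowel is 'u' change the last vowel to 'o'.
So momveh → mourmveh.

mourmveh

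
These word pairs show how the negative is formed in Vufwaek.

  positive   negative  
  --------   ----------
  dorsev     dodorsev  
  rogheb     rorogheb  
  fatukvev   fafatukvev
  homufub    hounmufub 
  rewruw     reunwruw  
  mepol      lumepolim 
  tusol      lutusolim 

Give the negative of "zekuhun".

zeunkuhun

"zekuhun" has last vowel 'u'. The stems whose last vowel is 'u' (homufub → hounmufub, rewruw → reunwruw) insert -un- after the first vowel.
So zekuhun → zeunkuhun.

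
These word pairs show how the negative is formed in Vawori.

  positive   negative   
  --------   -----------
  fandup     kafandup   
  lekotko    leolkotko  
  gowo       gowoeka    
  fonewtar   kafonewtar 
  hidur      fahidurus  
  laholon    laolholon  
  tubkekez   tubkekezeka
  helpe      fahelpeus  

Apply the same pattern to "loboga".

fonewtar and hidur both end in -r yet inflect differently (kafonewtar, fahidurus), so the final letter is not what conditions the rule; the first letter is.
"loboga" begins with l-. The stems beginning with l- (laholon → laolholon, lekotko → leolkotko) insert -ol- after the first vowel.
The other patterns: stems beginning with f- add the prefix ka-; stems beginning with h- add fa- … -us around the stem; stems beginning with g- or t- add -eka.
So loboga → loolboga.

loolboga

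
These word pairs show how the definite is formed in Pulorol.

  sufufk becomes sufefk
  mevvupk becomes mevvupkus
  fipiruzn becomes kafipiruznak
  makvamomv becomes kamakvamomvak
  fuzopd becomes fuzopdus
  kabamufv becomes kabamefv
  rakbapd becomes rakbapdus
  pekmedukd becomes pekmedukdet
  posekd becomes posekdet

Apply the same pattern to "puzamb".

kapuzambak

rakbapd and posekd both end in -d yet inflect differently (rakbapdus, posekdet), so the final letter is not what conditions the rule; the second-to-last letter is.
"puzamb" has second-to-last letter 'm'. The one such stem in the data (makvamomv → kamakvamomvak) adds ka- … -ak around the stem, so the same rule applies.
So puzamb → kapuzambak.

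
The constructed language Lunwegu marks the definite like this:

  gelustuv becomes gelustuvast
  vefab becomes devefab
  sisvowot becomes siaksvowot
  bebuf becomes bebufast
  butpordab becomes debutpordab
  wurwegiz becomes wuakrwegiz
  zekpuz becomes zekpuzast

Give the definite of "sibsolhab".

zekpuz and wurwegiz both end in -z yet inflect differently (zekpuzast, wuakrwegiz), so the final letter is not what conditions the rule; the last vowel is.
"sibsolhab" has last vowel 'a'. The stems whose last vowel is 'a' (vefab → devefab, butpordab → debutpordab) add the prefix de-.
So sibsolhab → desibsolhab.

desibsolhab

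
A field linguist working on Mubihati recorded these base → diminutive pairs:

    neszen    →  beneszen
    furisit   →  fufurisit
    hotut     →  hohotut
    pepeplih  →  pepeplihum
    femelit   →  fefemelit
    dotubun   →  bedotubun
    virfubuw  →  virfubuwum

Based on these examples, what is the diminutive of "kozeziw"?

hotut and dotubun both have last vowel 'u' yet inflect differently (hohotut, bedotubun), so the last vowel is not what conditions the rule; the final letter is.
"kozeziw" ends in -w. The one such stem in the data (virfubuw → virfubuwum) adds -um, so the same rule applies.
So kozeziw → kozeziwum.

kozeziwum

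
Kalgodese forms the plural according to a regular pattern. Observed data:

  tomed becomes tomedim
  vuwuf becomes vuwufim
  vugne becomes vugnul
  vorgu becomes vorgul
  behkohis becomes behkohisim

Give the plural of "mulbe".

mulbul

vuwuf and vorgu both have last vowel 'u' yet inflect differently (vuwufim, vorgul), so the last vowel is not what conditions the rule; whether the stem ends in a vowel or a consonant is.
"mulbe" ends in a vowel. The stems ending in a vowel (vorgu → vorgul, vugne → vugnul) drop the final letter and add -ul.
So mulbe → mulbul.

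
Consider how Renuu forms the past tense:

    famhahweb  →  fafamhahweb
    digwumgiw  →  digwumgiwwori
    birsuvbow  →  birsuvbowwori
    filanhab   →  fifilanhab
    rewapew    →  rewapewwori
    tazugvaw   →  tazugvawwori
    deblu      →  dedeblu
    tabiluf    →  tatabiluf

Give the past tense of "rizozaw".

tazugvaw and filanhab both have last vowel 'a' yet inflect differently (tazugvawwori, fifilanhab), so the last vowel is not what conditions the rule; the final letter is.
"rizozaw" ends in -w. The stems ending in -w (birsuvbow → birsuvbowwori, rewapew → rewapewwori, digwumgiw → digwumgiwwori) double the final consonant and add -ori.
The other pattern: stems ending in -b, -f or -u repeat the first consonant+vowel as a prefix.
So rizozaw → rizozawwori.

rizozawwori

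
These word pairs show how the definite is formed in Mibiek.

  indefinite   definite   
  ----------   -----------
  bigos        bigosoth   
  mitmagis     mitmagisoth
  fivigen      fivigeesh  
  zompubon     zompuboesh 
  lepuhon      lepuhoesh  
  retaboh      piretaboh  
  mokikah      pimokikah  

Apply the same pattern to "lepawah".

pilepawah

bigos and zompubon both have last vowel 'o' yet inflect differently (bigosoth, zompuboesh), so the last vowel is not what conditions the rule; the final letter is.
"lepawah" ends in -h. The stems ending in -h (retaboh → piretaboh, mokikah → pimokikah) add the prefix pi-.
The other patterns: stems ending in -s add -oth; stems ending in -n drop the final letter and add -esh.
So lepawah → pilepawah.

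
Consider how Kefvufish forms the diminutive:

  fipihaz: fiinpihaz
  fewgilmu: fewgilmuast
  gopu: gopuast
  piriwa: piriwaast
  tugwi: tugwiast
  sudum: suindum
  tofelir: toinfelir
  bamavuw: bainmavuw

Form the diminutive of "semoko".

sudum and gopu both have last vowel 'u' yet inflect differently (suindum, gopuast), so the last vowel is not what conditions the rule; whether the stem ends in a vowel or a consonant is.
"semoko" ends in a vowel. The stems ending in a vowel (gopu → gopuast, fewgilmu → fewgilmuast, tugwi → tugwiast) add -ast.
So semoko → semokoast.

semokoast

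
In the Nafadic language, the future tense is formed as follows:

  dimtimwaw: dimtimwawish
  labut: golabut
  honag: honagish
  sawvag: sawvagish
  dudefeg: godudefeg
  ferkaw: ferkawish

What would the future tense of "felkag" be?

"felkag" has last vowel 'a'. The stems whose last vowel is 'a' (ferkaw → ferkawish, sawvag → sawvagish, honag → honagish) add -ish.
The other pattern: stems whose last vowel is 'e' or 'u' add the prefix go-.
So felkag → felkagish.

felkagish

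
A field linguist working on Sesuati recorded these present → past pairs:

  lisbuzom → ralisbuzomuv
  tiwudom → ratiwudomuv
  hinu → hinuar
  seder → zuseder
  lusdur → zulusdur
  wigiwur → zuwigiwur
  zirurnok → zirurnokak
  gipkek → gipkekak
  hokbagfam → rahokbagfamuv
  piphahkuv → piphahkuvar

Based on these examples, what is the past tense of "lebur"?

seder and gipkek both have last vowel 'e' yet inflect differently (zuseder, gipkekak), so the last vowel is not what conditions the rule; the final letter is.
"lebur" ends in -r. The stems ending in -r (wigiwur → zuwigiwur, seder → zuseder, lusdur → zulusdur) add the prefix zu-.
So lebur → zulebur.

zulebur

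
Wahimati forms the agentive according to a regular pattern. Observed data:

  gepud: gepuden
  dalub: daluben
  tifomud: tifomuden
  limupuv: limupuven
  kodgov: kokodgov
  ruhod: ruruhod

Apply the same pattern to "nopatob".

nonopatob

limupuv and kodgov both end in -v yet inflect differently (limupuven, kokodgov), so the final letter is not what conditions the rule; the last vowel is.
"nopatob" has last vowel 'o'. The stems whose last vowel is 'o' (kodgov → kokodgov, ruhod → ruruhod) repeat the first consonant+vowel as a prefix.
So nopatob → nonopatob.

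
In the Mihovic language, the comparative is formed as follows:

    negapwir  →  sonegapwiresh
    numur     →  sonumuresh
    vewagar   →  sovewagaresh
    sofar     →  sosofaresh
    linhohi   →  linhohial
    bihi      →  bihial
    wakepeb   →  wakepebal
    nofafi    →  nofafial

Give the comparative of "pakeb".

pakebal

negapwir and linhohi both have last vowel 'i' yet inflect differently (sonegapwiresh, linhohial), so the last vowel is not what conditions the rule; the final letter is.
"pakeb" ends in -b. The one such stem in the data (wakepeb → wakepebal) adds -al, so the same rule applies.
The other pattern: stems ending in -r add so- … -esh around the stem.
So pakeb → pakebal.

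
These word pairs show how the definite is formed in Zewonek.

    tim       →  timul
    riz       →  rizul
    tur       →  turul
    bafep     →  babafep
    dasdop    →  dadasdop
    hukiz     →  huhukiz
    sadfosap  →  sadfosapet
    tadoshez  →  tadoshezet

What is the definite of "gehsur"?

"gehsur" has 2 vowels. The stems with 2 vowels (bafep → babafep, dasdop → dadasdop, hukiz → huhukiz) repeat the first consonant+vowel as a prefix.
The other patterns: stems with 1 vowel add -ul; stems with 3 vowels add -et.
So gehsur → gegehsur.

gegehsur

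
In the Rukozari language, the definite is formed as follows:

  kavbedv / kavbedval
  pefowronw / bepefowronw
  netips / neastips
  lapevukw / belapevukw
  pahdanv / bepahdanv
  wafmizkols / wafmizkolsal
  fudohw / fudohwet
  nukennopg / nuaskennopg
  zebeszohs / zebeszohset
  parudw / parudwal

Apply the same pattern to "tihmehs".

"tihmehs" has second-to-last letter 'h'. The stems whose second-to-last letter is 'h' (fudohw → fudohwet, zebeszohs → zebeszohset) add -et.
So tihmehs → tihmehset.

tihmehset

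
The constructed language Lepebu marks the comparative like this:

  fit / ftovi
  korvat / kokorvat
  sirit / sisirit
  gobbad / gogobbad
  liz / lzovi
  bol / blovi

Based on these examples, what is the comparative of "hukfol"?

fit and korvat both end in -t yet inflect differently (ftovi, kokorvat), so the final letter is not what conditions the rule; the number of vowels is.
"hukfol" has 2 vowels. The stems with 2 vowels (korvat → kokorvat, gobbad → gogobbad, sirit → sisirit) repeat the first consonant+vowel as a prefix.
So hukfol → huhukfol.

huhukfol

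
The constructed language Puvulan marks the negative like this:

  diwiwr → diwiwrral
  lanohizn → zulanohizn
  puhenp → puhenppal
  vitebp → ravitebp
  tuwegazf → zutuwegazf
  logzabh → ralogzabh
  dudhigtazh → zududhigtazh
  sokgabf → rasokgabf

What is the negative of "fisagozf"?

logzabh and dudhigtazh both end in -h yet inflect differently (ralogzabh, zududhigtazh), so the final letter is not what conditions the rule; the second-to-last letter is.
"fisagozf" has second-to-last letter 'z'. The stems whose second-to-last letter is 'z' (lanohizn → zulanohizn, dudhigtazh → zududhigtazh, tuwegazf → zutuwegazf) add the prefix zu-.
So fisagozf → zufisagozf.

zufisagozf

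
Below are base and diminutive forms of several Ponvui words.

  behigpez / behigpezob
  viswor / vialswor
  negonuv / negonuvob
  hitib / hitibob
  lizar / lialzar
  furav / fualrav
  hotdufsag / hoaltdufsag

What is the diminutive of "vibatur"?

vibaturob

furav and negonuv both end in -v yet inflect differently (fualrav, negonuvob), so the final letter is not what conditions the rule; the last vowel is.
"vibatur" has last vowel 'u'. The one such stem in the data (negonuv → negonuvob) adds -ob, so the same rule applies.
The other pattern: stems whose last vowel is 'a' or 'o' insert -al- after the first vowel.
So vibatur → vibaturob.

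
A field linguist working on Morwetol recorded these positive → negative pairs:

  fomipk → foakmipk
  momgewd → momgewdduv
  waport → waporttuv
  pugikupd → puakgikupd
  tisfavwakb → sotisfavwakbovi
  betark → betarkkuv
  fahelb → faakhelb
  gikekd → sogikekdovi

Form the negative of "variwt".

variwttuv

gikekd and pugikupd both end in -d yet inflect differently (sogikekdovi, puakgikupd), so the final letter is not what conditions the rule; the second-to-last letter is.
"variwt" has second-to-last letter 'w'. The one such stem in the data (momgewd → momgewdduv) doubles the final consonant and adds -uv (as do betark, waport), so the same rule applies.
So variwt → variwttuv.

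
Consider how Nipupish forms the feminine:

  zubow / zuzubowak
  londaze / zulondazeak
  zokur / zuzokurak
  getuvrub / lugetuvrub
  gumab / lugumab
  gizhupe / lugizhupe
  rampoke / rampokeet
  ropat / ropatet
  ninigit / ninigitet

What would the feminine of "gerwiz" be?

lugerwiz

londaze and gizhupe both end in -e yet inflect differently (zulondazeak, lugizhupe), so the final letter is not what conditions the rule; the first letter is.
"gerwiz" begins with g-. The stems beginning with g- (getuvrub → lugetuvrub, gumab → lugumab, gizhupe → lugizhupe) add the prefix lu-.
So gerwiz → lugerwiz.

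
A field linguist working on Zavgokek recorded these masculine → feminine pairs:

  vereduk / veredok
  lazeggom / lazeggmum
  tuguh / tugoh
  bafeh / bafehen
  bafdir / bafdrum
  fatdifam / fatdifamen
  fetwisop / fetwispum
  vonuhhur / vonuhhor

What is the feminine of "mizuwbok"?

mizuwbkum

bafeh and tuguh both end in -h yet inflect differently (bafehen, tugoh), so the final letter is not what conditions the rule; the last vowel is.
"mizuwbok" has last vowel 'o'. The stems whose last vowel is 'o' (fetwisop → fetwispum, lazeggom → lazeggmum) delete the last vowel and add -um.
The other patterns: stems whose last vowel is 'a' or 'e' add -en; stems whose last vowel is 'u' change the last vowel to 'o'.
So mizuwbok → mizuwbkum.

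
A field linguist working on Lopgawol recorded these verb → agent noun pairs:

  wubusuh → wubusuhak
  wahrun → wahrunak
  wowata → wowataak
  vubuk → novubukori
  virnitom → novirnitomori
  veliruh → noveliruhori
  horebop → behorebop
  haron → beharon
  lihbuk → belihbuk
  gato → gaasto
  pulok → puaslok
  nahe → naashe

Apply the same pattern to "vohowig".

wubusuh and veliruh both end in -h yet inflect differently (wubusuhak, noveliruhori), so the final letter is not what conditions the rule; the first letter is.
"vohowig" begins with v-. The stems beginning with v- (vubuk → novubukori, virnitom → novirnitomori, veliruh → noveliruhori) add no- … -ori around the stem.
So vohowig → novohowigori.

novohowigori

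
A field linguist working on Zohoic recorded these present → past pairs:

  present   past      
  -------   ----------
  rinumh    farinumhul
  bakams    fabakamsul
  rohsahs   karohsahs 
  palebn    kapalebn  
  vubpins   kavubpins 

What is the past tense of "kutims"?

fakutimsul

"kutims" has second-to-last letter 'm'. The stems whose second-to-last letter is 'm' (rinumh → farinumhul, bakams → fabakamsul) add fa- … -ul around the stem.
The other pattern: stems whose second-to-last letter is 'b', 'h' or 'n' add the prefix ka-.
So kutims → fakutimsul.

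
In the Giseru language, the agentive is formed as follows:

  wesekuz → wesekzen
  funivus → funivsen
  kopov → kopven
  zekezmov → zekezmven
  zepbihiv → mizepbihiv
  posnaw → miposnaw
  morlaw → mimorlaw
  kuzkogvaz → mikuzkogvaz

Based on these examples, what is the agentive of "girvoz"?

kopov and zepbihiv both end in -v yet inflect differently (kopven, mizepbihiv), so the final letter is not what conditions the rule; the last vowel is.
"girvoz" has last vowel 'o'. The stems whose last vowel is 'o' (kopov → kopven, zekezmov → zekezmven) delete the last vowel and add -en.
The other pattern: stems whose last vowel is 'a' or 'i' add the prefix mi-.
So girvoz → girvzen.

girvzen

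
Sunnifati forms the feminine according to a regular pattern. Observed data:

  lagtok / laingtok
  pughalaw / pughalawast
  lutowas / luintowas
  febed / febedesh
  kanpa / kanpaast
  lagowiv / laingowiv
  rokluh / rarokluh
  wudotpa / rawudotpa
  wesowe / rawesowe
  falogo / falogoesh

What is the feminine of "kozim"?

kozimast

"kozim" begins with k-. The one such stem in the data (kanpa → kanpaast) adds -ast, so the same rule applies.
So kozim → kozimast.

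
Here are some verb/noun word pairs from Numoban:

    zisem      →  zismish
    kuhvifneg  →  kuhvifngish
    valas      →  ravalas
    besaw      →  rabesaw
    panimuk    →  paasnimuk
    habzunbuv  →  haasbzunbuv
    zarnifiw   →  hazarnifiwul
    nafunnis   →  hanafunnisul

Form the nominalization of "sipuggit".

hasipuggitul

besaw and zarnifiw both end in -w yet inflect differently (rabesaw, hazarnifiwul), so the final letter is not what conditions the rule; the last vowel is.
"sipuggit" has last vowel 'i'. The stems whose last vowel is 'i' (zarnifiw → hazarnifiwul, nafunnis → hanafunnisul) add ha- … -ul around the stem.
The other patterns: stems whose last vowel is 'e' delete the last vowel and add -ish; stems whose last vowel is 'a' add the prefix ra-; stems whose last vowel is 'u' insert -as- after the first vowel.
So sipuggit → hasipuggitul.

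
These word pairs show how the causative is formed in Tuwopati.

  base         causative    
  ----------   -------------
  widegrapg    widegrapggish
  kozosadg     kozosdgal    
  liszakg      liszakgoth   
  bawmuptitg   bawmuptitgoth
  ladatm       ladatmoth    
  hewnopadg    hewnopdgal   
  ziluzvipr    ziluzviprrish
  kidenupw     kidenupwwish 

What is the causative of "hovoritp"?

"hovoritp" has second-to-last letter 't'. The stems whose second-to-last letter is 't' (bawmuptitg → bawmuptitgoth, ladatm → ladatmoth) add -oth.
The other patterns: stems whose second-to-last letter is 'd' delete the last vowel and add -al; stems whose second-to-last letter is 'p' double the final consonant and add -ish.
So hovoritp → hovoritpoth.

hovoritpoth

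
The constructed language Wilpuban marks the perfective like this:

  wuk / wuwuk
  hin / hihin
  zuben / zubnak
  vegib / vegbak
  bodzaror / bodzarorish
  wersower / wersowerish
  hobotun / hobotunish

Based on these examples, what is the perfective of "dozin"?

hin and zuben both end in -n yet inflect differently (hihin, zubnak), so the final letter is not what conditions the rule; the number of vowels is.
"dozin" has 2 vowels. The stems with 2 vowels (zuben → zubnak, vegib → vegbak) delete the last vowel and add -ak.
So dozin → doznak.

doznak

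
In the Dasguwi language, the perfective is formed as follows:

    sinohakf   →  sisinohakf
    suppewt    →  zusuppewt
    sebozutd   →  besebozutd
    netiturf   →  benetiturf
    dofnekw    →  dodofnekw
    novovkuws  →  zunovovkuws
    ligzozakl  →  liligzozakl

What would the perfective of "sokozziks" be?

sinohakf and netiturf both end in -f yet inflect differently (sisinohakf, benetiturf), so the final letter is not what conditions the rule; the second-to-last letter is.
"sokozziks" has second-to-last letter 'k'. The stems whose second-to-last letter is 'k' (dofnekw → dodofnekw, ligzozakl → liligzozakl, sinohakf → sisinohakf) repeat the first consonant+vowel as a prefix.
The other patterns: stems whose second-to-last letter is 'w' add the prefix zu-; stems whose second-to-last letter is 'r' or 't' add the prefix be-.
So sokozziks → sosokozziks.

sosokozziks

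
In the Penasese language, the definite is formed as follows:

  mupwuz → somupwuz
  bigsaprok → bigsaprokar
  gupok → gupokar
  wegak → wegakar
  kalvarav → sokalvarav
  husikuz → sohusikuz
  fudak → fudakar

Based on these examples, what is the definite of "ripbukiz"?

soripbukiz

fudak and kalvarav both have last vowel 'a' yet inflect differently (fudakar, sokalvarav), so the last vowel is not what conditions the rule; the final letter is.
"ripbukiz" ends in -z. The stems ending in -z (husikuz → sohusikuz, mupwuz → somupwuz) add the prefix so-.
The other pattern: stems ending in -k add -ar.
So ripbukiz → soripbukiz.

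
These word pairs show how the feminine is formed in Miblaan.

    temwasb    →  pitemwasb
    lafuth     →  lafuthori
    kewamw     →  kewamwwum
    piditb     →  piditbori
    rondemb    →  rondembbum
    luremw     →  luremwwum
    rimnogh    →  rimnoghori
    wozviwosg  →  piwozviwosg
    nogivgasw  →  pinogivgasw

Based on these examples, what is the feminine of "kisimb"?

temwasb and rondemb both end in -b yet inflect differently (pitemwasb, rondembbum), so the final letter is not what conditions the rule; the second-to-last letter is.
"kisimb" has second-to-last letter 'm'. The stems whose second-to-last letter is 'm' (rondemb → rondembbum, luremw → luremwwum, kewamw → kewamwwum) double the final consonant and add -um.
So kisimb → kisimbbum.

kisimbbum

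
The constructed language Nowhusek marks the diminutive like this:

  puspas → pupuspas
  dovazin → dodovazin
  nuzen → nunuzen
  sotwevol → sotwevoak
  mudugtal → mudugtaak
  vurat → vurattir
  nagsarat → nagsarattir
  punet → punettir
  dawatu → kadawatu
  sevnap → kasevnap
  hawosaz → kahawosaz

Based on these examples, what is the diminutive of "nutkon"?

nunutkon

"nutkon" ends in -n. The stems ending in -n (dovazin → dodovazin, nuzen → nunuzen) repeat the first consonant+vowel as a prefix.
So nutkon → nunutkon.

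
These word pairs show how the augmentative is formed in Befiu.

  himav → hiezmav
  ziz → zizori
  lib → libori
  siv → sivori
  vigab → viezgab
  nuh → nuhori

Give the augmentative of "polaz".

"polaz" has 2 vowels. The stems with 2 vowels (vigab → viezgab, himav → hiezmav) insert -ez- after the first vowel.
So polaz → poezlaz.

poezlaz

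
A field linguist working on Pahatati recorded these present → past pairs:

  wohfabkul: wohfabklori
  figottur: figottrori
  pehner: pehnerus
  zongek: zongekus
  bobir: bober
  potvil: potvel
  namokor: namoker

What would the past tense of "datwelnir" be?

"datwelnir" has last vowel 'i'. The stems whose last vowel is 'i' (bobir → bober, potvil → potvel) change the last vowel to 'e'.
The other patterns: stems whose last vowel is 'u' delete the last vowel and add -ori; stems whose last vowel is 'e' add -us.
So datwelnir → datwelner.

datwelner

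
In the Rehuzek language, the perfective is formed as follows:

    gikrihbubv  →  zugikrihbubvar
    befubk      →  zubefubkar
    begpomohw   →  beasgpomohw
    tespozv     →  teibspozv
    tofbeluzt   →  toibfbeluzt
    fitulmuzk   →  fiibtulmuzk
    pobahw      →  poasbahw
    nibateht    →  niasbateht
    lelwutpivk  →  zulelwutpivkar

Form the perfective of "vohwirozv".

nibateht and tofbeluzt both end in -t yet inflect differently (niasbateht, toibfbeluzt), so the final letter is not what conditions the rule; the second-to-last letter is.
"vohwirozv" has second-to-last letter 'z'. The stems whose second-to-last letter is 'z' (fitulmuzk → fiibtulmuzk, tespozv → teibspozv, tofbeluzt → toibfbeluzt) insert -ib- after the first vowel.
The other patterns: stems whose second-to-last letter is 'h' insert -as- after the first vowel; stems whose second-to-last letter is 'b' or 'v' add zu- … -ar around the stem.
So vohwirozv → voibhwirozv.

voibhwirozv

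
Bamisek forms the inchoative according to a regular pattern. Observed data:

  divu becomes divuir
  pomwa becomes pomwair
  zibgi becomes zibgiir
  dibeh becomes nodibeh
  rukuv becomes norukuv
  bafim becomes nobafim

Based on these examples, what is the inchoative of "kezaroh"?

nokezaroh

"kezaroh" ends in a consonant. The stems ending in a consonant (rukuv → norukuv, bafim → nobafim, dibeh → nodibeh) add the prefix no-.
So kezaroh → nokezaroh.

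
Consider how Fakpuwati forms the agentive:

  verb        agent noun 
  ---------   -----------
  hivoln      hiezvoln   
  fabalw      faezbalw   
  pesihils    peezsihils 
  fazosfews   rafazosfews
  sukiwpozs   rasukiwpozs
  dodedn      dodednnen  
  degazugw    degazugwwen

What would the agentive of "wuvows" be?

pesihils and fazosfews both end in -s yet inflect differently (peezsihils, rafazosfews), so the final letter is not what conditions the rule; the second-to-last letter is.
"wuvows" has second-to-last letter 'w'. The one such stem in the data (fazosfews → rafazosfews) adds the prefix ra-, so the same rule applies.
The other patterns: stems whose second-to-last letter is 'l' insert -ez- after the first vowel; stems whose second-to-last letter is 'd' or 'g' double the final consonant and add -en.
So wuvows → rawuvows.

rawuvows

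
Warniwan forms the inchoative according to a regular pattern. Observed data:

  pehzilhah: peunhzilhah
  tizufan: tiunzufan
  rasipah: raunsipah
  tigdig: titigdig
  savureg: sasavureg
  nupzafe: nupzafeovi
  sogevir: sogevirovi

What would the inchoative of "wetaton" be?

weuntaton

savureg and nupzafe both have last vowel 'e' yet inflect differently (sasavureg, nupzafeovi), so the last vowel is not what conditions the rule; the final letter is.
"wetaton" ends in -n. The one such stem in the data (tizufan → tiunzufan) inserts -un- after the first vowel (as do pehzilhah, rasipah), so the same rule applies.
So wetaton → weuntaton.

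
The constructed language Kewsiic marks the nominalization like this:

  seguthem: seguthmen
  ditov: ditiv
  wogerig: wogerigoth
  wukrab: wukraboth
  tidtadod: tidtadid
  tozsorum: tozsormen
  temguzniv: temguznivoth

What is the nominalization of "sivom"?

sivim

"sivom" has last vowel 'o'. The stems whose last vowel is 'o' (ditov → ditiv, tidtadod → tidtadid) change the last vowel to 'i'.
The other patterns: stems whose last vowel is 'a' or 'i' add -oth; stems whose last vowel is 'e' or 'u' delete the last vowel and add -en.
So sivom → sivim.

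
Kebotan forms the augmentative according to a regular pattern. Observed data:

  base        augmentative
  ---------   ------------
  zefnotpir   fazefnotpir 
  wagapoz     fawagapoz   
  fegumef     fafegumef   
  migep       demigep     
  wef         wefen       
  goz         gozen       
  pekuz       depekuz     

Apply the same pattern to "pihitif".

fapihitif

goz and pekuz both end in -z yet inflect differently (gozen, depekuz), so the final letter is not what conditions the rule; the number of vowels is.
"pihitif" has 3 vowels. The stems with 3 vowels (zefnotpir → fazefnotpir, wagapoz → fawagapoz, fegumef → fafegumef) add the prefix fa-.
So pihitif → fapihitif.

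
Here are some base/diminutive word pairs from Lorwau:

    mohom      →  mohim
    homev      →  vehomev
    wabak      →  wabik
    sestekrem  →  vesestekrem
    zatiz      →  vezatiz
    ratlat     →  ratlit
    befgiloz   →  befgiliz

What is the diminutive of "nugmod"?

sestekrem and mohom both end in -m yet inflect differently (vesestekrem, mohim), so the final letter is not what conditions the rule; the last vowel is.
"nugmod" has last vowel 'o'. The stems whose last vowel is 'o' (mohom → mohim, befgiloz → befgiliz) change the last vowel to 'i'.
The other pattern: stems whose last vowel is 'e' or 'i' add the prefix ve-.
So nugmod → nugmid.

nugmid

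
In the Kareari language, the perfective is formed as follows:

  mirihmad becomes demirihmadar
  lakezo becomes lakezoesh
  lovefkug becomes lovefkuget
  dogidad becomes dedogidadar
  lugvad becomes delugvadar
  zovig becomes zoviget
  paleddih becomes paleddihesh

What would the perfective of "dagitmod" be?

zovig and paleddih both have last vowel 'i' yet inflect differently (zoviget, paleddihesh), so the last vowel is not what conditions the rule; the final letter is.
"dagitmod" ends in -d. The stems ending in -d (lugvad → delugvadar, mirihmad → demirihmadar, dogidad → dedogidadar) add de- … -ar around the stem.
The other patterns: stems ending in -g add -et; stems ending in -h or -o add -esh.
So dagitmod → dedagitmodar.

dedagitmodar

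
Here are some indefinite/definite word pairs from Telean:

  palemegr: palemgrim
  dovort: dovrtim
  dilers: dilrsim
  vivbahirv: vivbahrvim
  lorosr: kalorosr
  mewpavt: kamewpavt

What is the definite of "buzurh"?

"buzurh" has second-to-last letter 'r'. The stems whose second-to-last letter is 'r' (dovort → dovrtim, dilers → dilrsim, vivbahirv → vivbahrvim) delete the last vowel and add -im.
So buzurh → buzrhim.

buzrhim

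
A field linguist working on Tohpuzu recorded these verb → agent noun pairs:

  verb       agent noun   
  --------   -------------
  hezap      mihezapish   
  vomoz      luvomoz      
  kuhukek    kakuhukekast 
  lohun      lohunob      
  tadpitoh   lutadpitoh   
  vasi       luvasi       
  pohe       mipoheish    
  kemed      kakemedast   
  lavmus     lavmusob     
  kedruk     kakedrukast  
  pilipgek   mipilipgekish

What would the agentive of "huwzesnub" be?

mihuwzesnubish

kuhukek and pilipgek both end in -k yet inflect differently (kakuhukekast, mipilipgekish), so the final letter is not what conditions the rule; the first letter is.
"huwzesnub" begins with h-. The one such stem in the data (hezap → mihezapish) adds mi- … -ish around the stem, so the same rule applies.
The other patterns: stems beginning with t- or v- add the prefix lu-; stems beginning with l- add -ob; stems beginning with k- add ka- … -ast around the stem.
So huwzesnub → mihuwzesnubish.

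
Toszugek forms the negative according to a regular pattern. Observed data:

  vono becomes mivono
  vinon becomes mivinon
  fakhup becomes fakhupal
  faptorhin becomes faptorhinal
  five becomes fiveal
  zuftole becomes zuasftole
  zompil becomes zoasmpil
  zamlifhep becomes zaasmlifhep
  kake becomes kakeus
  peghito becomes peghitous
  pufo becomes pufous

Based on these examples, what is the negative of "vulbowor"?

"vulbowor" begins with v-. The stems beginning with v- (vono → mivono, vinon → mivinon) add the prefix mi-.
So vulbowor → mivulbowor.

mivulbowor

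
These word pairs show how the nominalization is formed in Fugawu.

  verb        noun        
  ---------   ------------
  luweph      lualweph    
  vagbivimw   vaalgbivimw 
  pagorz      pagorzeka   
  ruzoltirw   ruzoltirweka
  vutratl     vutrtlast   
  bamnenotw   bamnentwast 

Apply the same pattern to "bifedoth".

vagbivimw and ruzoltirw both end in -w yet inflect differently (vaalgbivimw, ruzoltirweka), so the final letter is not what conditions the rule; the second-to-last letter is.
"bifedoth" has second-to-last letter 't'. The stems whose second-to-last letter is 't' (vutratl → vutrtlast, bamnenotw → bamnentwast) delete the last vowel and add -ast.
So bifedoth → bifedthast.

bifedthast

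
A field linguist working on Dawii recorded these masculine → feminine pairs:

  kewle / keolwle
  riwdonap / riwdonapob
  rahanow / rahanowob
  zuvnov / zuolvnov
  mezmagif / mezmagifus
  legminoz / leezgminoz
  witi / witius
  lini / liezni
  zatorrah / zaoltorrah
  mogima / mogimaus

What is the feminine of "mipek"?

"mipek" begins with m-. The stems beginning with m- (mezmagif → mezmagifus, mogima → mogimaus) add -us.
The other patterns: stems beginning with l- insert -ez- after the first vowel; stems beginning with r- add -ob; stems beginning with k- or z- insert -ol- after the first vowel.
So mipek → mipekus.

mipekus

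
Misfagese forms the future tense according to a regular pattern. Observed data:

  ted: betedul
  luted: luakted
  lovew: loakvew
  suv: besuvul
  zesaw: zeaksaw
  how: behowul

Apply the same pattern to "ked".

bekedul

"ked" has 1 vowel. The stems with 1 vowel (ted → betedul, how → behowul, suv → besuvul) add be- … -ul around the stem.
So ked → bekedul.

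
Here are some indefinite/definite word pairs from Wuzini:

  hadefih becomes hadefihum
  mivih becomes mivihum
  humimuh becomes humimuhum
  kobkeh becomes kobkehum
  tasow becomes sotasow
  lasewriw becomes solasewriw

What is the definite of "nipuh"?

hadefih and lasewriw both have last vowel 'i' yet inflect differently (hadefihum, solasewriw), so the last vowel is not what conditions the rule; the final letter is.
"nipuh" ends in -h. The stems ending in -h (hadefih → hadefihum, mivih → mivihum, humimuh → humimuhum) add -um.
The other pattern: stems ending in -w add the prefix so-.
So nipuh → nipuhum.

nipuhum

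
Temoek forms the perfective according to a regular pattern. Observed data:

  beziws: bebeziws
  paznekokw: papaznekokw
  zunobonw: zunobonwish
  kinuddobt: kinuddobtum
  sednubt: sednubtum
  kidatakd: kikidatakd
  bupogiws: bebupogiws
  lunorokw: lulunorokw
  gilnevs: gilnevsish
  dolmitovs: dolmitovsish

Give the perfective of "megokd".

paznekokw and zunobonw both end in -w yet inflect differently (papaznekokw, zunobonwish), so the final letter is not what conditions the rule; the second-to-last letter is.
"megokd" has second-to-last letter 'k'. The stems whose second-to-last letter is 'k' (kidatakd → kikidatakd, paznekokw → papaznekokw, lunorokw → lulunorokw) repeat the first consonant+vowel as a prefix.
The other patterns: stems whose second-to-last letter is 'b' add -um; stems whose second-to-last letter is 'w' add the prefix be-; stems whose second-to-last letter is 'n' or 'v' add -ish.
So megokd → memegokd.

memegokd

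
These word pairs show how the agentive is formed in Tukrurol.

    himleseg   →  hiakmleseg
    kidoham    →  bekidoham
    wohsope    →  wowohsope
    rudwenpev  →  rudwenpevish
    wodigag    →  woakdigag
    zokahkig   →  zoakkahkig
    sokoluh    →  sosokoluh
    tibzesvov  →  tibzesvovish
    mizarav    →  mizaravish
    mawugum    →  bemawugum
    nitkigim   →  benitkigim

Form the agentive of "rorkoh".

rororkoh

mizarav and kidoham both have last vowel 'a' yet inflect differently (mizaravish, bekidoham), so the last vowel is not what conditions the rule; the final letter is.
"rorkoh" ends in -h. The one such stem in the data (sokoluh → sosokoluh) repeats the first consonant+vowel as a prefix (as does wohsope), so the same rule applies.
The other patterns: stems ending in -v add -ish; stems ending in -m add the prefix be-; stems ending in -g insert -ak- after the first vowel.
So rorkoh → rororkoh.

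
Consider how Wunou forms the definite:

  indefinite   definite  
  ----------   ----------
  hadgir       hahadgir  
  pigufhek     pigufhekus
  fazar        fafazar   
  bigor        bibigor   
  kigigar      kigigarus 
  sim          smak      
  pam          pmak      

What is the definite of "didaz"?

fazar and kigigar both end in -r yet inflect differently (fafazar, kigigarus), so the final letter is not what conditions the rule; the number of vowels is.
"didaz" has 2 vowels. The stems with 2 vowels (fazar → fafazar, hadgir → hahadgir, bigor → bibigor) repeat the first consonant+vowel as a prefix.
So didaz → dididaz.

dididaz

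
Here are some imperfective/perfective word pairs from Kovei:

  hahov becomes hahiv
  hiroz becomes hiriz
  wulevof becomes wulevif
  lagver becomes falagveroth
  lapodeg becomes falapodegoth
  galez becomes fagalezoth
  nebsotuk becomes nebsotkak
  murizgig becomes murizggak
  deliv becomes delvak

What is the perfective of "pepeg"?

fapepegoth

"pepeg" has last vowel 'e'. The stems whose last vowel is 'e' (lagver → falagveroth, lapodeg → falapodegoth, galez → fagalezoth) add fa- … -oth around the stem.
So pepeg → fapepegoth.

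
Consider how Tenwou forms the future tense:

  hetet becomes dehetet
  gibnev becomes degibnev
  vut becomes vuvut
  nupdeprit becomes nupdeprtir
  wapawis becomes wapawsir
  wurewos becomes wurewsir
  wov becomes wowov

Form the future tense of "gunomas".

"gunomas" has 3 vowels. The stems with 3 vowels (nupdeprit → nupdeprtir, wurewos → wurewsir, wapawis → wapawsir) delete the last vowel and add -ir.
So gunomas → gunomsir.

gunomsir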